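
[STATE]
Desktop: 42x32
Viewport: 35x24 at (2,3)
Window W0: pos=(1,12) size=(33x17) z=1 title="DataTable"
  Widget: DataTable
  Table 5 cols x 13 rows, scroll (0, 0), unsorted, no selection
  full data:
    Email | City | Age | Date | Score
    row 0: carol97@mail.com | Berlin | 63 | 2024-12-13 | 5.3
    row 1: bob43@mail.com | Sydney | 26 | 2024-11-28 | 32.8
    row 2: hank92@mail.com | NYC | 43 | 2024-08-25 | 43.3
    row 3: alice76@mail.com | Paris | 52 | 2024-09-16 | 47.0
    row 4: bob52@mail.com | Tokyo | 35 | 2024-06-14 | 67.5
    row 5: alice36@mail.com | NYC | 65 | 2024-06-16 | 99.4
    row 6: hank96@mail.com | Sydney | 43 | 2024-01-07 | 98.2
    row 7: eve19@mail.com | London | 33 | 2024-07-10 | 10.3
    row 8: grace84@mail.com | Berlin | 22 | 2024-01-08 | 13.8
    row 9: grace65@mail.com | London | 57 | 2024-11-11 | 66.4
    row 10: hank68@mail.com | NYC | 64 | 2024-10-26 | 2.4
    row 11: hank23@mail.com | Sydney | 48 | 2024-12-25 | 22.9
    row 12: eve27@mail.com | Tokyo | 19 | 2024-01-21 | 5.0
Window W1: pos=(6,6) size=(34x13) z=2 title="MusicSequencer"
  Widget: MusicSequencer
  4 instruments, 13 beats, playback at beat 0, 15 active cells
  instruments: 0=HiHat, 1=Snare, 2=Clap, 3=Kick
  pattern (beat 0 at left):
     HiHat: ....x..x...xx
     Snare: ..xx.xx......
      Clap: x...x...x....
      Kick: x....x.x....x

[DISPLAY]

                                   
                                   
                                   
    ┏━━━━━━━━━━━━━━━━━━━━━━━━━━━━━━
    ┃ MusicSequencer               
    ┠──────────────────────────────
    ┃      ▼123456789012           
    ┃ HiHat····█··█···██           
    ┃ Snare··██·██······           
━━━━┃  Clap█···█···█····           
 Dat┃  Kick█····█·█····█           
────┃                              
Emai┃                              
────┃                              
caro┃                              
bob4┗━━━━━━━━━━━━━━━━━━━━━━━━━━━━━━
hank92@mail.com │NYC   │43 │202┃   
alice76@mail.com│Paris │52 │202┃   
bob52@mail.com  │Tokyo │35 │202┃   
alice36@mail.com│NYC   │65 │202┃   
hank96@mail.com │Sydney│43 │202┃   
eve19@mail.com  │London│33 │202┃   
grace84@mail.com│Berlin│22 │202┃   
grace65@mail.com│London│57 │202┃   


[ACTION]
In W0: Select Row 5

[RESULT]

                                   
                                   
                                   
    ┏━━━━━━━━━━━━━━━━━━━━━━━━━━━━━━
    ┃ MusicSequencer               
    ┠──────────────────────────────
    ┃      ▼123456789012           
    ┃ HiHat····█··█···██           
    ┃ Snare··██·██······           
━━━━┃  Clap█···█···█····           
 Dat┃  Kick█····█·█····█           
────┃                              
Emai┃                              
────┃                              
caro┃                              
bob4┗━━━━━━━━━━━━━━━━━━━━━━━━━━━━━━
hank92@mail.com │NYC   │43 │202┃   
alice76@mail.com│Paris │52 │202┃   
bob52@mail.com  │Tokyo │35 │202┃   
>lice36@mail.com│NYC   │65 │202┃   
hank96@mail.com │Sydney│43 │202┃   
eve19@mail.com  │London│33 │202┃   
grace84@mail.com│Berlin│22 │202┃   
grace65@mail.com│London│57 │202┃   


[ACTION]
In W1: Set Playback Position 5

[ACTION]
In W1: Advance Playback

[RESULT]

                                   
                                   
                                   
    ┏━━━━━━━━━━━━━━━━━━━━━━━━━━━━━━
    ┃ MusicSequencer               
    ┠──────────────────────────────
    ┃      012345▼789012           
    ┃ HiHat····█··█···██           
    ┃ Snare··██·██······           
━━━━┃  Clap█···█···█····           
 Dat┃  Kick█····█·█····█           
────┃                              
Emai┃                              
────┃                              
caro┃                              
bob4┗━━━━━━━━━━━━━━━━━━━━━━━━━━━━━━
hank92@mail.com │NYC   │43 │202┃   
alice76@mail.com│Paris │52 │202┃   
bob52@mail.com  │Tokyo │35 │202┃   
>lice36@mail.com│NYC   │65 │202┃   
hank96@mail.com │Sydney│43 │202┃   
eve19@mail.com  │London│33 │202┃   
grace84@mail.com│Berlin│22 │202┃   
grace65@mail.com│London│57 │202┃   


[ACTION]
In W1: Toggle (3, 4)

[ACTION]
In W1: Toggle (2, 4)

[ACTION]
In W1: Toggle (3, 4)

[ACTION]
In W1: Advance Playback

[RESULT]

                                   
                                   
                                   
    ┏━━━━━━━━━━━━━━━━━━━━━━━━━━━━━━
    ┃ MusicSequencer               
    ┠──────────────────────────────
    ┃      0123456▼89012           
    ┃ HiHat····█··█···██           
    ┃ Snare··██·██······           
━━━━┃  Clap█·······█····           
 Dat┃  Kick█····█·█····█           
────┃                              
Emai┃                              
────┃                              
caro┃                              
bob4┗━━━━━━━━━━━━━━━━━━━━━━━━━━━━━━
hank92@mail.com │NYC   │43 │202┃   
alice76@mail.com│Paris │52 │202┃   
bob52@mail.com  │Tokyo │35 │202┃   
>lice36@mail.com│NYC   │65 │202┃   
hank96@mail.com │Sydney│43 │202┃   
eve19@mail.com  │London│33 │202┃   
grace84@mail.com│Berlin│22 │202┃   
grace65@mail.com│London│57 │202┃   


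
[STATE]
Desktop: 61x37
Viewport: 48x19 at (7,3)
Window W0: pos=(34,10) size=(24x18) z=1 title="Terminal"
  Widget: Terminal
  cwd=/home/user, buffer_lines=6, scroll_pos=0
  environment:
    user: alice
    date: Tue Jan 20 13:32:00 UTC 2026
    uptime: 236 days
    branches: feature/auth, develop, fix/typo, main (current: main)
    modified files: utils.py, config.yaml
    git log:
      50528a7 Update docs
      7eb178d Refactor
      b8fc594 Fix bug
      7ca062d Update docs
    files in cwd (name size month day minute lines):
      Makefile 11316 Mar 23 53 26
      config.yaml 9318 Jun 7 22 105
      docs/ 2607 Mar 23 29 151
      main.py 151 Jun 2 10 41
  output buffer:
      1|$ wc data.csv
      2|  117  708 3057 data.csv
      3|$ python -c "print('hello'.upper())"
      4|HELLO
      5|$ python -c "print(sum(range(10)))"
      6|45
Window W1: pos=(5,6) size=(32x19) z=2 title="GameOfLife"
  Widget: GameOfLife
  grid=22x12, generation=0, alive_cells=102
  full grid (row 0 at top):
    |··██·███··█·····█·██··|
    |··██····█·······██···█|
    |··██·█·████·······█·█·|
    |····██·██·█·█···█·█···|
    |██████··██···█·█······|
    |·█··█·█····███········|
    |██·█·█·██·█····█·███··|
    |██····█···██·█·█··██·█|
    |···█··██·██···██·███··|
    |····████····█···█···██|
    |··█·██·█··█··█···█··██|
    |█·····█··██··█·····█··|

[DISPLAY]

                                                
                                                
                                                
━━━━━━━━━━━━━━━━━━━━━━━━━━━━━┓                  
GameOfLife                   ┃                  
─────────────────────────────┨                  
en: 0                        ┃                  
·██·███··█·····█·██··        ┃━━━━━━━━━━━━━━━━━━
·██····█·······██···█        ┃erminal           
·██·█·████·······█·█·        ┃──────────────────
···██·██·█·█···█·█···        ┃wc data.csv       
█████··██···█·█······        ┃117  708 3057 data
█··█·█····███········        ┃python -c "print('
█·█·█·██·█····█·███··        ┃LLO               
█····█···██·█·█··██·█        ┃python -c "print(s
··█··██·██···██·███··        ┃                  
···████····█···█···██        ┃█                 
·█·██·█··█··█···█··██        ┃                  
·····█··██··█·····█··        ┃                  


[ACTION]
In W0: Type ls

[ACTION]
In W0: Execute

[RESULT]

                                                
                                                
                                                
━━━━━━━━━━━━━━━━━━━━━━━━━━━━━┓                  
GameOfLife                   ┃                  
─────────────────────────────┨                  
en: 0                        ┃                  
·██·███··█·····█·██··        ┃━━━━━━━━━━━━━━━━━━
·██····█·······██···█        ┃erminal           
·██·█·████·······█·█·        ┃──────────────────
···██·██·█·█···█·█···        ┃wc data.csv       
█████··██···█·█······        ┃117  708 3057 data
█··█·█····███········        ┃python -c "print('
█·█·█·██·█····█·███··        ┃LLO               
█····█···██·█·█··██·█        ┃python -c "print(s
··█··██·██···██·███··        ┃                  
···████····█···█···██        ┃ls                
·█·██·█··█··█···█··██        ┃kefile  config.yam
·····█··██··█·····█··        ┃█                 


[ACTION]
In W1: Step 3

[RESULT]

                                                
                                                
                                                
━━━━━━━━━━━━━━━━━━━━━━━━━━━━━┓                  
GameOfLife                   ┃                  
─────────────────────────────┨                  
en: 3                        ┃                  
·█████·········██····        ┃━━━━━━━━━━━━━━━━━━
·██·██···█····██·█···        ┃erminal           
·········██···██···█·        ┃──────────────────
············█··█···█·        ┃wc data.csv       
██···█······███······        ┃117  708 3057 data
····██···············        ┃python -c "print('
···█··█············█·        ┃LLO               
··█···········█······        ┃python -c "print(s
····███········██····        ┃                  
··█···██·············        ┃ls                
·······█···········██        ┃kefile  config.yam
···█··█··············        ┃█                 


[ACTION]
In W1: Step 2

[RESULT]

                                                
                                                
                                                
━━━━━━━━━━━━━━━━━━━━━━━━━━━━━┓                  
GameOfLife                   ┃                  
─────────────────────────────┨                  
en: 5                        ┃                  
···············█·····        ┃━━━━━━━━━━━━━━━━━━
·········██···██·····        ┃erminal           
·········█··█········        ┃──────────────────
··········██·········        ┃wc data.csv       
····█·█····█··█······        ┃117  708 3057 data
······█·····███······        ┃python -c "print('
·····················        ┃LLO               
··█····█·············        ┃python -c "print(s
···█·█·█·············        ┃                  
·······██············        ┃ls                
·····················        ┃kefile  config.yam
·····················        ┃█                 


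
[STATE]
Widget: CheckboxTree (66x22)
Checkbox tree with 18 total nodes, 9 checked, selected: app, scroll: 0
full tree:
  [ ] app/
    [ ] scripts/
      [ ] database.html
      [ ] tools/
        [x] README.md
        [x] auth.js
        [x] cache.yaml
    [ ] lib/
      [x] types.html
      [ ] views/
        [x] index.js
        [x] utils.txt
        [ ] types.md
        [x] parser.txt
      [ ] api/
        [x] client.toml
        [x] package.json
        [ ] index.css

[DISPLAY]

>[-] app/                                                         
   [-] scripts/                                                   
     [ ] database.html                                            
     [x] tools/                                                   
       [x] README.md                                              
       [x] auth.js                                                
       [x] cache.yaml                                             
   [-] lib/                                                       
     [x] types.html                                               
     [-] views/                                                   
       [x] index.js                                               
       [x] utils.txt                                              
       [ ] types.md                                               
       [x] parser.txt                                             
     [-] api/                                                     
       [x] client.toml                                            
       [x] package.json                                           
       [ ] index.css                                              
                                                                  
                                                                  
                                                                  
                                                                  


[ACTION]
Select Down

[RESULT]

 [-] app/                                                         
>  [-] scripts/                                                   
     [ ] database.html                                            
     [x] tools/                                                   
       [x] README.md                                              
       [x] auth.js                                                
       [x] cache.yaml                                             
   [-] lib/                                                       
     [x] types.html                                               
     [-] views/                                                   
       [x] index.js                                               
       [x] utils.txt                                              
       [ ] types.md                                               
       [x] parser.txt                                             
     [-] api/                                                     
       [x] client.toml                                            
       [x] package.json                                           
       [ ] index.css                                              
                                                                  
                                                                  
                                                                  
                                                                  


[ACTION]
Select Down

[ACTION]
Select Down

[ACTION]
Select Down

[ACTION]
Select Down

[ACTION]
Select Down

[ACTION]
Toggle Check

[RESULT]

 [-] app/                                                         
   [-] scripts/                                                   
     [ ] database.html                                            
     [-] tools/                                                   
       [x] README.md                                              
       [x] auth.js                                                
>      [ ] cache.yaml                                             
   [-] lib/                                                       
     [x] types.html                                               
     [-] views/                                                   
       [x] index.js                                               
       [x] utils.txt                                              
       [ ] types.md                                               
       [x] parser.txt                                             
     [-] api/                                                     
       [x] client.toml                                            
       [x] package.json                                           
       [ ] index.css                                              
                                                                  
                                                                  
                                                                  
                                                                  


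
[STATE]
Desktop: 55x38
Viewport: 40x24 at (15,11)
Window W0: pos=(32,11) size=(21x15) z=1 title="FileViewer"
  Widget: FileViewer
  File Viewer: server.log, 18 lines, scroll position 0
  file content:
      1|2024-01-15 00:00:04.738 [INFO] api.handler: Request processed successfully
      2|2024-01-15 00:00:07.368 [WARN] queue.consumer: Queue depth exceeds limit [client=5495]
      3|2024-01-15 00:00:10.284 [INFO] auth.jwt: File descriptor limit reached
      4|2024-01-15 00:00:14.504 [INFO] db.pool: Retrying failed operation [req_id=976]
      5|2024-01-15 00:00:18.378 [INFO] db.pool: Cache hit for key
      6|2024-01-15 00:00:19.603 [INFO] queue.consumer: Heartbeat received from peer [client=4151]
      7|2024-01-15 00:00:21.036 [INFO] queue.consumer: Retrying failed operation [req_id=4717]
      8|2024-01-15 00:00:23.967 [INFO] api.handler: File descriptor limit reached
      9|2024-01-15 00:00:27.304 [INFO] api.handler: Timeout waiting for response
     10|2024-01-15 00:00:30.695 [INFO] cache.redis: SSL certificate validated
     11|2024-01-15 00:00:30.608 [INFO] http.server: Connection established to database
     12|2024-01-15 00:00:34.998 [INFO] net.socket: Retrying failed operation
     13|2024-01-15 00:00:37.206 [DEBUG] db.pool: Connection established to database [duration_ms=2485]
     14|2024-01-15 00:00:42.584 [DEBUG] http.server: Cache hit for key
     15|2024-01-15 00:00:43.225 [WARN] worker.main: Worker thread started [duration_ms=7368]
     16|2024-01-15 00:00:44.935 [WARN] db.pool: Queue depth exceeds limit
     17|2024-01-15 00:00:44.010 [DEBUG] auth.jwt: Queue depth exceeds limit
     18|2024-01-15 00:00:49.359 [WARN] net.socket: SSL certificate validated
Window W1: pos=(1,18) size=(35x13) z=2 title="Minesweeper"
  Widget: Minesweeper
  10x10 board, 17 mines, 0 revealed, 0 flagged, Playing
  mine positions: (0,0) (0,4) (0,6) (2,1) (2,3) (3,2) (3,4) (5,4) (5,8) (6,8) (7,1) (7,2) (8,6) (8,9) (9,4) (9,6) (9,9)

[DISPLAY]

                 ┏━━━━━━━━━━━━━━━━━━━┓  
                 ┃ FileViewer        ┃  
                 ┠───────────────────┨  
                 ┃2024-01-15 00:00:0▲┃  
                 ┃2024-01-15 00:00:0█┃  
                 ┃2024-01-15 00:00:1░┃  
                 ┃2024-01-15 00:00:1░┃  
━━━━━━━━━━━━━━━━━━━━┓4-01-15 00:00:1░┃  
                    ┃4-01-15 00:00:1░┃  
────────────────────┨4-01-15 00:00:2░┃  
                    ┃4-01-15 00:00:2░┃  
                    ┃4-01-15 00:00:2░┃  
                    ┃4-01-15 00:00:3░┃  
                    ┃4-01-15 00:00:3▼┃  
                    ┃━━━━━━━━━━━━━━━━┛  
                    ┃                   
                    ┃                   
                    ┃                   
                    ┃                   
━━━━━━━━━━━━━━━━━━━━┛                   
                                        
                                        
                                        
                                        


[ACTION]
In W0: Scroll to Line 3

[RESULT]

                 ┏━━━━━━━━━━━━━━━━━━━┓  
                 ┃ FileViewer        ┃  
                 ┠───────────────────┨  
                 ┃2024-01-15 00:00:1▲┃  
                 ┃2024-01-15 00:00:1░┃  
                 ┃2024-01-15 00:00:1░┃  
                 ┃2024-01-15 00:00:1█┃  
━━━━━━━━━━━━━━━━━━━━┓4-01-15 00:00:2░┃  
                    ┃4-01-15 00:00:2░┃  
────────────────────┨4-01-15 00:00:2░┃  
                    ┃4-01-15 00:00:3░┃  
                    ┃4-01-15 00:00:3░┃  
                    ┃4-01-15 00:00:3░┃  
                    ┃4-01-15 00:00:3▼┃  
                    ┃━━━━━━━━━━━━━━━━┛  
                    ┃                   
                    ┃                   
                    ┃                   
                    ┃                   
━━━━━━━━━━━━━━━━━━━━┛                   
                                        
                                        
                                        
                                        


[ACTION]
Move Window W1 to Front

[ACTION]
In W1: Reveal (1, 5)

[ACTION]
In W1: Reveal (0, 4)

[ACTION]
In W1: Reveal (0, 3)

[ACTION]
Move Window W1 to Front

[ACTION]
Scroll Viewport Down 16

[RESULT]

                 ┃2024-01-15 00:00:1▲┃  
                 ┃2024-01-15 00:00:1░┃  
                 ┃2024-01-15 00:00:1░┃  
                 ┃2024-01-15 00:00:1█┃  
━━━━━━━━━━━━━━━━━━━━┓4-01-15 00:00:2░┃  
                    ┃4-01-15 00:00:2░┃  
────────────────────┨4-01-15 00:00:2░┃  
                    ┃4-01-15 00:00:3░┃  
                    ┃4-01-15 00:00:3░┃  
                    ┃4-01-15 00:00:3░┃  
                    ┃4-01-15 00:00:3▼┃  
                    ┃━━━━━━━━━━━━━━━━┛  
                    ┃                   
                    ┃                   
                    ┃                   
                    ┃                   
━━━━━━━━━━━━━━━━━━━━┛                   
                                        
                                        
                                        
                                        
                                        
                                        
                                        


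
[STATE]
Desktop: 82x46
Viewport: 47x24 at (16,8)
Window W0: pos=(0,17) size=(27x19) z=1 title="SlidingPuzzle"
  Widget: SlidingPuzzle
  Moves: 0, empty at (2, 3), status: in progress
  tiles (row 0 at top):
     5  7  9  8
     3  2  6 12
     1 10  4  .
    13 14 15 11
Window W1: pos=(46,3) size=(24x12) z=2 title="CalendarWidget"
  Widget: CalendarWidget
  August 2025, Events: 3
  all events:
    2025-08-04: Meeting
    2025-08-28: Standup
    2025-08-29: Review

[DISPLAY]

                              ┃             1  
                              ┃ 4*  5  6  7  8 
                              ┃11 12 13 14 15 1
                              ┃18 19 20 21 22 2
                              ┃25 26 27 28* 29*
                              ┃                
                              ┗━━━━━━━━━━━━━━━━
                                               
                                               
━━━━━━━━━━┓                                    
          ┃                                    
──────────┨                                    
┬────┐    ┃                                    
│  8 │    ┃                                    
┼────┤    ┃                                    
│ 12 │    ┃                                    
┼────┤    ┃                                    
│    │    ┃                                    
┼────┤    ┃                                    
│ 11 │    ┃                                    
┴────┘    ┃                                    
          ┃                                    
          ┃                                    
          ┃                                    


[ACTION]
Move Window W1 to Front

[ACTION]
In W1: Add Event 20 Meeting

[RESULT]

                              ┃             1  
                              ┃ 4*  5  6  7  8 
                              ┃11 12 13 14 15 1
                              ┃18 19 20* 21 22 
                              ┃25 26 27 28* 29*
                              ┃                
                              ┗━━━━━━━━━━━━━━━━
                                               
                                               
━━━━━━━━━━┓                                    
          ┃                                    
──────────┨                                    
┬────┐    ┃                                    
│  8 │    ┃                                    
┼────┤    ┃                                    
│ 12 │    ┃                                    
┼────┤    ┃                                    
│    │    ┃                                    
┼────┤    ┃                                    
│ 11 │    ┃                                    
┴────┘    ┃                                    
          ┃                                    
          ┃                                    
          ┃                                    


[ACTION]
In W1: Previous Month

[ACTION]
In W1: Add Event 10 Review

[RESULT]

                              ┃    1  2  3  4  
                              ┃ 7  8  9 10* 11 
                              ┃14 15 16 17 18 1
                              ┃21 22 23 24 25 2
                              ┃28 29 30 31     
                              ┃                
                              ┗━━━━━━━━━━━━━━━━
                                               
                                               
━━━━━━━━━━┓                                    
          ┃                                    
──────────┨                                    
┬────┐    ┃                                    
│  8 │    ┃                                    
┼────┤    ┃                                    
│ 12 │    ┃                                    
┼────┤    ┃                                    
│    │    ┃                                    
┼────┤    ┃                                    
│ 11 │    ┃                                    
┴────┘    ┃                                    
          ┃                                    
          ┃                                    
          ┃                                    


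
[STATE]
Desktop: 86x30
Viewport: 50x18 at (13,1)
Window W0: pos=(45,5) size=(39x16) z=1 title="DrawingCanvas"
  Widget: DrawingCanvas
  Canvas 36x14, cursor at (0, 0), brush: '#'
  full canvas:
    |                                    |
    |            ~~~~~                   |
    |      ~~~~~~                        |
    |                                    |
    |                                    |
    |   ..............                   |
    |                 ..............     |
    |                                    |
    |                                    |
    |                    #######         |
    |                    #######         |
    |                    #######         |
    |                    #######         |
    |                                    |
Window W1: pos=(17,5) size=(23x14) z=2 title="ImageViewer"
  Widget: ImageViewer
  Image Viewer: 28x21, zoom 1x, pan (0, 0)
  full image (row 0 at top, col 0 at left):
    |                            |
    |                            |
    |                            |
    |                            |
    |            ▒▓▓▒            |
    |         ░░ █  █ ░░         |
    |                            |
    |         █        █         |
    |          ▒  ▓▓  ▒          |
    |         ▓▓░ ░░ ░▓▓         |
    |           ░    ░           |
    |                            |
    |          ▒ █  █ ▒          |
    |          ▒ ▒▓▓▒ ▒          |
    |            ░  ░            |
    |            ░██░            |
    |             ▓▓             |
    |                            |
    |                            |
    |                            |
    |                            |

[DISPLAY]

                                                  
                                                  
                                                  
                                                  
    ┏━━━━━━━━━━━━━━━━━━━━━┓     ┏━━━━━━━━━━━━━━━━━
    ┃ ImageViewer         ┃     ┃ DrawingCanvas   
    ┠─────────────────────┨     ┠─────────────────
    ┃                     ┃     ┃+                
    ┃                     ┃     ┃            ~~~~~
    ┃                     ┃     ┃      ~~~~~~     
    ┃                     ┃     ┃                 
    ┃            ▒▓▓▒     ┃     ┃                 
    ┃         ░░ █  █ ░░  ┃     ┃   ..............
    ┃                     ┃     ┃                 
    ┃         █        █  ┃     ┃                 
    ┃          ▒  ▓▓  ▒   ┃     ┃                 
    ┃         ▓▓░ ░░ ░▓▓  ┃     ┃                 
    ┗━━━━━━━━━━━━━━━━━━━━━┛     ┃                 


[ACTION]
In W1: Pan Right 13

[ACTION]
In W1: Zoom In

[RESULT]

                                                  
                                                  
                                                  
                                                  
    ┏━━━━━━━━━━━━━━━━━━━━━┓     ┏━━━━━━━━━━━━━━━━━
    ┃ ImageViewer         ┃     ┃ DrawingCanvas   
    ┠─────────────────────┨     ┠─────────────────
    ┃                     ┃     ┃+                
    ┃                     ┃     ┃            ~~~~~
    ┃                     ┃     ┃      ~~~~~~     
    ┃                     ┃     ┃                 
    ┃                     ┃     ┃                 
    ┃                     ┃     ┃   ..............
    ┃                     ┃     ┃                 
    ┃                     ┃     ┃                 
    ┃           ▒▒▓▓▓▓▒▒  ┃     ┃                 
    ┃           ▒▒▓▓▓▓▒▒  ┃     ┃                 
    ┗━━━━━━━━━━━━━━━━━━━━━┛     ┃                 


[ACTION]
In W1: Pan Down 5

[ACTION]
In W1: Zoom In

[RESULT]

                                                  
                                                  
                                                  
                                                  
    ┏━━━━━━━━━━━━━━━━━━━━━┓     ┏━━━━━━━━━━━━━━━━━
    ┃ ImageViewer         ┃     ┃ DrawingCanvas   
    ┠─────────────────────┨     ┠─────────────────
    ┃                     ┃     ┃+                
    ┃                     ┃     ┃            ~~~~~
    ┃                     ┃     ┃      ~~~~~~     
    ┃                     ┃     ┃                 
    ┃                     ┃     ┃                 
    ┃                     ┃     ┃   ..............
    ┃                     ┃     ┃                 
    ┃                     ┃     ┃                 
    ┃                     ┃     ┃                 
    ┃                     ┃     ┃                 
    ┗━━━━━━━━━━━━━━━━━━━━━┛     ┃                 


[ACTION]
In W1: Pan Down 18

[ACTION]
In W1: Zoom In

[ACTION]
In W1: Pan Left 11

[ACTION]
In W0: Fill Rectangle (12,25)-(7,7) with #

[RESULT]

                                                  
                                                  
                                                  
                                                  
    ┏━━━━━━━━━━━━━━━━━━━━━┓     ┏━━━━━━━━━━━━━━━━━
    ┃ ImageViewer         ┃     ┃ DrawingCanvas   
    ┠─────────────────────┨     ┠─────────────────
    ┃                     ┃     ┃+                
    ┃                     ┃     ┃            ~~~~~
    ┃                     ┃     ┃      ~~~~~~     
    ┃                     ┃     ┃                 
    ┃                     ┃     ┃                 
    ┃                     ┃     ┃   ..............
    ┃                     ┃     ┃                 
    ┃                     ┃     ┃       ##########
    ┃                     ┃     ┃       ##########
    ┃                     ┃     ┃       ##########
    ┗━━━━━━━━━━━━━━━━━━━━━┛     ┃       ##########


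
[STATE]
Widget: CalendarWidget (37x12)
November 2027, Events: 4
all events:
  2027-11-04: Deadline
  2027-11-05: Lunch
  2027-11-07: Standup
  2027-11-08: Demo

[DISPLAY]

            November 2027            
Mo Tu We Th Fr Sa Su                 
 1  2  3  4*  5*  6  7*              
 8*  9 10 11 12 13 14                
15 16 17 18 19 20 21                 
22 23 24 25 26 27 28                 
29 30                                
                                     
                                     
                                     
                                     
                                     


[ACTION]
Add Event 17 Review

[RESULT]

            November 2027            
Mo Tu We Th Fr Sa Su                 
 1  2  3  4*  5*  6  7*              
 8*  9 10 11 12 13 14                
15 16 17* 18 19 20 21                
22 23 24 25 26 27 28                 
29 30                                
                                     
                                     
                                     
                                     
                                     


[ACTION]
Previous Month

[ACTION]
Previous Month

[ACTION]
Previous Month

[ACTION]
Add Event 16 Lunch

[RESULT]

             August 2027             
Mo Tu We Th Fr Sa Su                 
                   1                 
 2  3  4  5  6  7  8                 
 9 10 11 12 13 14 15                 
16* 17 18 19 20 21 22                
23 24 25 26 27 28 29                 
30 31                                
                                     
                                     
                                     
                                     


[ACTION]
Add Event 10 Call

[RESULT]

             August 2027             
Mo Tu We Th Fr Sa Su                 
                   1                 
 2  3  4  5  6  7  8                 
 9 10* 11 12 13 14 15                
16* 17 18 19 20 21 22                
23 24 25 26 27 28 29                 
30 31                                
                                     
                                     
                                     
                                     


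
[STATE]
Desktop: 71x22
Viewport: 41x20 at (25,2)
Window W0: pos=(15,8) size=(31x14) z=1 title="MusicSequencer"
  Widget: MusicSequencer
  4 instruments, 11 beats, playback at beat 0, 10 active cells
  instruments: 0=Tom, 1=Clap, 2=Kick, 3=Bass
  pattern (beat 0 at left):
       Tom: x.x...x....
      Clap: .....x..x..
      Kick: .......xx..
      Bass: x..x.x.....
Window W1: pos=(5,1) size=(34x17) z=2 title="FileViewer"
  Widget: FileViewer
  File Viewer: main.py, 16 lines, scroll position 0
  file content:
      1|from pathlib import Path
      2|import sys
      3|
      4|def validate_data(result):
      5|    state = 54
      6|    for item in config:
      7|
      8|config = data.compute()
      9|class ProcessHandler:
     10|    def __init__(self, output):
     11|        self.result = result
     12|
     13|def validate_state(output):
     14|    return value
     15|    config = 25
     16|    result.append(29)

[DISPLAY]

             ┃                           
─────────────┨                           
 Path       ▲┃                           
            █┃                           
            ░┃                           
esult):     ░┃                           
            ░┃━━━━━━┓                    
fig:        ░┃      ┃                    
            ░┃──────┨                    
te()        ░┃      ┃                    
r:          ░┃      ┃                    
lf, output):░┃      ┃                    
 = result   ░┃      ┃                    
            ░┃      ┃                    
output):    ▼┃      ┃                    
━━━━━━━━━━━━━┛      ┃                    
                    ┃                    
                    ┃                    
                    ┃                    
━━━━━━━━━━━━━━━━━━━━┛                    


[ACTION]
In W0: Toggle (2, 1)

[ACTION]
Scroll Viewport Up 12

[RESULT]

                                         
━━━━━━━━━━━━━┓                           
             ┃                           
─────────────┨                           
 Path       ▲┃                           
            █┃                           
            ░┃                           
esult):     ░┃                           
            ░┃━━━━━━┓                    
fig:        ░┃      ┃                    
            ░┃──────┨                    
te()        ░┃      ┃                    
r:          ░┃      ┃                    
lf, output):░┃      ┃                    
 = result   ░┃      ┃                    
            ░┃      ┃                    
output):    ▼┃      ┃                    
━━━━━━━━━━━━━┛      ┃                    
                    ┃                    
                    ┃                    
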